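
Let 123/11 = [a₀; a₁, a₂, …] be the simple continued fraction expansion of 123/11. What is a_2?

123 ÷ 11 → quotient 11, remainder 2
11 ÷ 2 → quotient 5, remainder 1
2 ÷ 1 → quotient 2, remainder 0

2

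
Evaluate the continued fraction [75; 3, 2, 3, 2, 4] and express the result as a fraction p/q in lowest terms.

Use the convergent recurrence hₖ = aₖ·hₖ₋₁ + hₖ₋₂ (and likewise for the denominators kₖ):
a_0 = 75: 75/1
a_1 = 3: 226/3
a_2 = 2: 527/7
a_3 = 3: 1807/24
a_4 = 2: 4141/55
a_5 = 4: 18371/244

18371/244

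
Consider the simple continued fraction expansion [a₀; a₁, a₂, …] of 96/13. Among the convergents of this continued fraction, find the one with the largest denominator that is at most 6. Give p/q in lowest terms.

List convergents until the denominator exceeds the bound:
a_0 = 7: 7/1  (≤ bound)
a_1 = 2: 15/2  (≤ bound)
a_2 = 1: 22/3  (≤ bound)
a_3 = 1: 37/5  (≤ bound)
a_4 = 2: 96/13  (> 6, stop)

37/5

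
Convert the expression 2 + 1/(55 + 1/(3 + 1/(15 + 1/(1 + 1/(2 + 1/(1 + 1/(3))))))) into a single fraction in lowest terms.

Use the convergent recurrence hₖ = aₖ·hₖ₋₁ + hₖ₋₂ (and likewise for the denominators kₖ):
a_0 = 2: 2/1
a_1 = 55: 111/55
a_2 = 3: 335/166
a_3 = 15: 5136/2545
a_4 = 1: 5471/2711
a_5 = 2: 16078/7967
a_6 = 1: 21549/10678
a_7 = 3: 80725/40001

80725/40001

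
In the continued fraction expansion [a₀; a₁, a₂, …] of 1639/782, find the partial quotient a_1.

10

Run the Euclidean algorithm, recording each quotient:
1639 = 2·782 + 75, so a_0 = 2
782 = 10·75 + 32, so a_1 = 10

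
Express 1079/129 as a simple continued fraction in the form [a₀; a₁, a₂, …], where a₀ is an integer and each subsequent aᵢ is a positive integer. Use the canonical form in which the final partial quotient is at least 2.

Repeatedly divide and take the remainder:
1079 = 8·129 + 47, so a_0 = 8
129 = 2·47 + 35, so a_1 = 2
47 = 1·35 + 12, so a_2 = 1
35 = 2·12 + 11, so a_3 = 2
12 = 1·11 + 1, so a_4 = 1
11 = 11·1 + 0, so a_5 = 11

[8; 2, 1, 2, 1, 11]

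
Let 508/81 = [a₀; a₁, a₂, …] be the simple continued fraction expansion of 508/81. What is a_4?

7

Apply division with remainder until the remainder is 0:
⌊508/81⌋ = 6, remainder 22
⌊81/22⌋ = 3, remainder 15
⌊22/15⌋ = 1, remainder 7
⌊15/7⌋ = 2, remainder 1
⌊7/1⌋ = 7, remainder 0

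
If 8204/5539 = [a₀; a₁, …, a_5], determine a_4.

3

Apply division with remainder until the remainder is 0:
8204 = 1·5539 + 2665, so a_0 = 1
5539 = 2·2665 + 209, so a_1 = 2
2665 = 12·209 + 157, so a_2 = 12
209 = 1·157 + 52, so a_3 = 1
157 = 3·52 + 1, so a_4 = 3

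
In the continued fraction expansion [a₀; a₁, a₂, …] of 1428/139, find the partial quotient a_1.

Apply division with remainder until the remainder is 0:
⌊1428/139⌋ = 10, remainder 38
⌊139/38⌋ = 3, remainder 25

3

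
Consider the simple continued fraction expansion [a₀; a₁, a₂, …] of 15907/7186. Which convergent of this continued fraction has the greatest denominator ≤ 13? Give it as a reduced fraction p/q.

List convergents until the denominator exceeds the bound:
a_0 = 2: 2/1  (≤ bound)
a_1 = 4: 9/4  (≤ bound)
a_2 = 1: 11/5  (≤ bound)
a_3 = 2: 31/14  (> 13, stop)

11/5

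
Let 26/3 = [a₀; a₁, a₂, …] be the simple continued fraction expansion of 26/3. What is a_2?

⌊26/3⌋ = 8, remainder 2
⌊3/2⌋ = 1, remainder 1
⌊2/1⌋ = 2, remainder 0

2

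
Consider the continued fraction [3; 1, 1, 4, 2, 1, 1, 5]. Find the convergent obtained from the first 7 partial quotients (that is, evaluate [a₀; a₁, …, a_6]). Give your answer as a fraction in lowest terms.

Start with 1.
1 + 1/(1/1) = 1 + 1/1 = 2/1
2 + 1/(2/1) = 2 + 1/2 = 5/2
4 + 1/(5/2) = 4 + 2/5 = 22/5
1 + 1/(22/5) = 1 + 5/22 = 27/22
1 + 1/(27/22) = 1 + 22/27 = 49/27
3 + 1/(49/27) = 3 + 27/49 = 174/49

174/49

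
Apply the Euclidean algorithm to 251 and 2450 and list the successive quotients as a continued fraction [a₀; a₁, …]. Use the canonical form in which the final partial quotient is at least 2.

[0; 9, 1, 3, 5, 2, 5]

251 = 0·2450 + 251, so a_0 = 0
2450 = 9·251 + 191, so a_1 = 9
251 = 1·191 + 60, so a_2 = 1
191 = 3·60 + 11, so a_3 = 3
60 = 5·11 + 5, so a_4 = 5
11 = 2·5 + 1, so a_5 = 2
5 = 5·1 + 0, so a_6 = 5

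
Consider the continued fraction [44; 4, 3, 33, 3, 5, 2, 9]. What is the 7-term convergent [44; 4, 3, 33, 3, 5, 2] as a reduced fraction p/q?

676645/15298

a_0 = 44: 44/1
a_1 = 4: 177/4
a_2 = 3: 575/13
a_3 = 33: 19152/433
a_4 = 3: 58031/1312
a_5 = 5: 309307/6993
a_6 = 2: 676645/15298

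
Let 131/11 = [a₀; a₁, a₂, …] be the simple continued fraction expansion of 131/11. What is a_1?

1

Apply division with remainder until the remainder is 0:
131 ÷ 11 → quotient 11, remainder 10
11 ÷ 10 → quotient 1, remainder 1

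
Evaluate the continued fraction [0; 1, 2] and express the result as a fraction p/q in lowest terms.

Use the convergent recurrence hₖ = aₖ·hₖ₋₁ + hₖ₋₂ (and likewise for the denominators kₖ):
a_0 = 0: 0/1
a_1 = 1: 1/1
a_2 = 2: 2/3

2/3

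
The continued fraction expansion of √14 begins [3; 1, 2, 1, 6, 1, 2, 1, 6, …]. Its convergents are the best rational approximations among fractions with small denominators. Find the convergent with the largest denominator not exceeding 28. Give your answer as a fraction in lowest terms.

101/27

List convergents until the denominator exceeds the bound:
a_0 = 3: 3/1  (≤ bound)
a_1 = 1: 4/1  (≤ bound)
a_2 = 2: 11/3  (≤ bound)
a_3 = 1: 15/4  (≤ bound)
a_4 = 6: 101/27  (≤ bound)
a_5 = 1: 116/31  (> 28, stop)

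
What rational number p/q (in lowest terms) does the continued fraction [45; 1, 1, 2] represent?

228/5

Starting at the tail and folding back:
Start with 2.
1 + 1/(2/1) = 1 + 1/2 = 3/2
1 + 1/(3/2) = 1 + 2/3 = 5/3
45 + 1/(5/3) = 45 + 3/5 = 228/5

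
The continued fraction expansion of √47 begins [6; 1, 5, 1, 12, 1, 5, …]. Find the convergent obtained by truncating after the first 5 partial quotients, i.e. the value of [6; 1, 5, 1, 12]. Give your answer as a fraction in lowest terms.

617/90

Start with 12.
1 + 1/(12/1) = 1 + 1/12 = 13/12
5 + 1/(13/12) = 5 + 12/13 = 77/13
1 + 1/(77/13) = 1 + 13/77 = 90/77
6 + 1/(90/77) = 6 + 77/90 = 617/90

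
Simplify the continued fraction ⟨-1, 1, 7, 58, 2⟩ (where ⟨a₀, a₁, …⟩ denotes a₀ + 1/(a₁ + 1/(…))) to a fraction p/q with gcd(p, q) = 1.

-117/938

a_0 = -1: -1/1
a_1 = 1: 0/1
a_2 = 7: -1/8
a_3 = 58: -58/465
a_4 = 2: -117/938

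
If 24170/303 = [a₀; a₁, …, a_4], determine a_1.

Apply division with remainder until the remainder is 0:
24170 ÷ 303 → quotient 79, remainder 233
303 ÷ 233 → quotient 1, remainder 70

1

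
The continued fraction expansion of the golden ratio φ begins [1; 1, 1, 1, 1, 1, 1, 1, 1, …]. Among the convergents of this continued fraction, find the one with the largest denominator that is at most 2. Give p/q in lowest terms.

List convergents until the denominator exceeds the bound:
a_0 = 1: 1/1  (≤ bound)
a_1 = 1: 2/1  (≤ bound)
a_2 = 1: 3/2  (≤ bound)
a_3 = 1: 5/3  (> 2, stop)

3/2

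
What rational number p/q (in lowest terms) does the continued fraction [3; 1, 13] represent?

55/14

Starting at the tail and folding back:
Start with 13.
1 + 1/(13/1) = 1 + 1/13 = 14/13
3 + 1/(14/13) = 3 + 13/14 = 55/14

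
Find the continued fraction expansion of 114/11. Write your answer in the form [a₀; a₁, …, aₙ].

⌊114/11⌋ = 10, remainder 4
⌊11/4⌋ = 2, remainder 3
⌊4/3⌋ = 1, remainder 1
⌊3/1⌋ = 3, remainder 0

[10; 2, 1, 3]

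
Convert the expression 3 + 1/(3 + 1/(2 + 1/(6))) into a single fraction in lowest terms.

148/45

Start with 6.
2 + 1/(6/1) = 2 + 1/6 = 13/6
3 + 1/(13/6) = 3 + 6/13 = 45/13
3 + 1/(45/13) = 3 + 13/45 = 148/45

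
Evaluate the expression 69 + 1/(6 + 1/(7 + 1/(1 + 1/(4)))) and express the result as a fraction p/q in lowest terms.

Start with 4.
1 + 1/(4/1) = 1 + 1/4 = 5/4
7 + 1/(5/4) = 7 + 4/5 = 39/5
6 + 1/(39/5) = 6 + 5/39 = 239/39
69 + 1/(239/39) = 69 + 39/239 = 16530/239

16530/239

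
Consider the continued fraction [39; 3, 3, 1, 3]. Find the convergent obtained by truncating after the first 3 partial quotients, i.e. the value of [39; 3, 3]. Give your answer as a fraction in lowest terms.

393/10

a_0 = 39: 39/1
a_1 = 3: 118/3
a_2 = 3: 393/10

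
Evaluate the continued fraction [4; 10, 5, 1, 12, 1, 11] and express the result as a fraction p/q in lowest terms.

41258/10067

Start with 11.
1 + 1/(11/1) = 1 + 1/11 = 12/11
12 + 1/(12/11) = 12 + 11/12 = 155/12
1 + 1/(155/12) = 1 + 12/155 = 167/155
5 + 1/(167/155) = 5 + 155/167 = 990/167
10 + 1/(990/167) = 10 + 167/990 = 10067/990
4 + 1/(10067/990) = 4 + 990/10067 = 41258/10067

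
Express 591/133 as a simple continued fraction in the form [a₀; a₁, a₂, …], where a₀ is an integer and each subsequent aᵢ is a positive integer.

Repeatedly divide and take the remainder:
591 ÷ 133 → quotient 4, remainder 59
133 ÷ 59 → quotient 2, remainder 15
59 ÷ 15 → quotient 3, remainder 14
15 ÷ 14 → quotient 1, remainder 1
14 ÷ 1 → quotient 14, remainder 0

[4; 2, 3, 1, 14]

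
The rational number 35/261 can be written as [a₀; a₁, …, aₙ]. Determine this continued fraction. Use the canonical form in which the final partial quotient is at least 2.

⌊35/261⌋ = 0, remainder 35
⌊261/35⌋ = 7, remainder 16
⌊35/16⌋ = 2, remainder 3
⌊16/3⌋ = 5, remainder 1
⌊3/1⌋ = 3, remainder 0

[0; 7, 2, 5, 3]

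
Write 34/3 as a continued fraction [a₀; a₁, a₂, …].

Repeatedly divide and take the remainder:
34 ÷ 3 → quotient 11, remainder 1
3 ÷ 1 → quotient 3, remainder 0

[11; 3]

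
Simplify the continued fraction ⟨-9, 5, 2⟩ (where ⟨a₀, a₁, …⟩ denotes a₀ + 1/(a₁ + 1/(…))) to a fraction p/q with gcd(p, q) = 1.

-97/11

Start with 2.
5 + 1/(2/1) = 5 + 1/2 = 11/2
-9 + 1/(11/2) = -9 + 2/11 = -97/11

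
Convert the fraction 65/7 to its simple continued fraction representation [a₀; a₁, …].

[9; 3, 2]

65 = 9·7 + 2, so a_0 = 9
7 = 3·2 + 1, so a_1 = 3
2 = 2·1 + 0, so a_2 = 2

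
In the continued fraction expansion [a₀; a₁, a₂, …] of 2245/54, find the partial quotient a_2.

2245 = 41·54 + 31, so a_0 = 41
54 = 1·31 + 23, so a_1 = 1
31 = 1·23 + 8, so a_2 = 1

1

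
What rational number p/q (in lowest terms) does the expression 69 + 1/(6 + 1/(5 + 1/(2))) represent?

a_0 = 69: 69/1
a_1 = 6: 415/6
a_2 = 5: 2144/31
a_3 = 2: 4703/68

4703/68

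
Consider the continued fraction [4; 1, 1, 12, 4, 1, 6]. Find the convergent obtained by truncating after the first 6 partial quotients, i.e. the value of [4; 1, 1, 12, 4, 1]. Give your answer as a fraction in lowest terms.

a_0 = 4: 4/1
a_1 = 1: 5/1
a_2 = 1: 9/2
a_3 = 12: 113/25
a_4 = 4: 461/102
a_5 = 1: 574/127

574/127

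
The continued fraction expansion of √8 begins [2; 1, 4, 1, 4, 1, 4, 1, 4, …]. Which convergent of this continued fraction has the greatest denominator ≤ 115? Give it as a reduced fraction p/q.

a_0 = 2: 2/1  (≤ bound)
a_1 = 1: 3/1  (≤ bound)
a_2 = 4: 14/5  (≤ bound)
a_3 = 1: 17/6  (≤ bound)
a_4 = 4: 82/29  (≤ bound)
a_5 = 1: 99/35  (≤ bound)
a_6 = 4: 478/169  (> 115, stop)

99/35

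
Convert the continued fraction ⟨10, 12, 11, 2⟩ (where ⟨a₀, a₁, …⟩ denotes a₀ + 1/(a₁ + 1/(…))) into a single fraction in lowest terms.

Build up convergents one term at a time:
a_0 = 10: 10/1
a_1 = 12: 121/12
a_2 = 11: 1341/133
a_3 = 2: 2803/278

2803/278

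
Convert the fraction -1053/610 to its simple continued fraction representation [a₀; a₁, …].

Apply division with remainder until the remainder is 0:
⌊-1053/610⌋ = -2, remainder 167
⌊610/167⌋ = 3, remainder 109
⌊167/109⌋ = 1, remainder 58
⌊109/58⌋ = 1, remainder 51
⌊58/51⌋ = 1, remainder 7
⌊51/7⌋ = 7, remainder 2
⌊7/2⌋ = 3, remainder 1
⌊2/1⌋ = 2, remainder 0

[-2; 3, 1, 1, 1, 7, 3, 2]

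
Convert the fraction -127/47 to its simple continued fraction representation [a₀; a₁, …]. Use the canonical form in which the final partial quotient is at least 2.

[-3; 3, 2, 1, 4]

Apply division with remainder until the remainder is 0:
-127 ÷ 47 → quotient -3, remainder 14
47 ÷ 14 → quotient 3, remainder 5
14 ÷ 5 → quotient 2, remainder 4
5 ÷ 4 → quotient 1, remainder 1
4 ÷ 1 → quotient 4, remainder 0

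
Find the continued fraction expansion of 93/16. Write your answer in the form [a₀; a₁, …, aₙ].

[5; 1, 4, 3]

93 = 5·16 + 13, so a_0 = 5
16 = 1·13 + 3, so a_1 = 1
13 = 4·3 + 1, so a_2 = 4
3 = 3·1 + 0, so a_3 = 3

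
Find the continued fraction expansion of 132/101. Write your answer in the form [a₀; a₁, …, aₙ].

[1; 3, 3, 1, 7]

Run the Euclidean algorithm, recording each quotient:
⌊132/101⌋ = 1, remainder 31
⌊101/31⌋ = 3, remainder 8
⌊31/8⌋ = 3, remainder 7
⌊8/7⌋ = 1, remainder 1
⌊7/1⌋ = 7, remainder 0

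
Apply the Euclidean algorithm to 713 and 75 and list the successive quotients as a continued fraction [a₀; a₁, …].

[9; 1, 1, 37]

Run the Euclidean algorithm, recording each quotient:
⌊713/75⌋ = 9, remainder 38
⌊75/38⌋ = 1, remainder 37
⌊38/37⌋ = 1, remainder 1
⌊37/1⌋ = 37, remainder 0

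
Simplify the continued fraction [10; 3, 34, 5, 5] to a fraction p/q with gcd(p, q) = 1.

27819/2693

a_0 = 10: 10/1
a_1 = 3: 31/3
a_2 = 34: 1064/103
a_3 = 5: 5351/518
a_4 = 5: 27819/2693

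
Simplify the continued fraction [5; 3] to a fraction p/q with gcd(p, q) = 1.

Start with 3.
5 + 1/(3/1) = 5 + 1/3 = 16/3

16/3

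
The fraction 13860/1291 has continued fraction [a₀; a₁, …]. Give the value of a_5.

13860 = 10·1291 + 950, so a_0 = 10
1291 = 1·950 + 341, so a_1 = 1
950 = 2·341 + 268, so a_2 = 2
341 = 1·268 + 73, so a_3 = 1
268 = 3·73 + 49, so a_4 = 3
73 = 1·49 + 24, so a_5 = 1

1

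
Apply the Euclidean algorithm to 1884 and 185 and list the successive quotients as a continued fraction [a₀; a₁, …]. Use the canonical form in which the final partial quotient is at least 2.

1884 = 10·185 + 34, so a_0 = 10
185 = 5·34 + 15, so a_1 = 5
34 = 2·15 + 4, so a_2 = 2
15 = 3·4 + 3, so a_3 = 3
4 = 1·3 + 1, so a_4 = 1
3 = 3·1 + 0, so a_5 = 3

[10; 5, 2, 3, 1, 3]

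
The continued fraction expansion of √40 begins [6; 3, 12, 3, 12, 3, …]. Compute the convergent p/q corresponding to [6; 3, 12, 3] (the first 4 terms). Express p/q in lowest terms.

Start with 3.
12 + 1/(3/1) = 12 + 1/3 = 37/3
3 + 1/(37/3) = 3 + 3/37 = 114/37
6 + 1/(114/37) = 6 + 37/114 = 721/114

721/114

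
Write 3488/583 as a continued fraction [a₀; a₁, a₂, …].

Repeatedly divide and take the remainder:
3488 = 5·583 + 573, so a_0 = 5
583 = 1·573 + 10, so a_1 = 1
573 = 57·10 + 3, so a_2 = 57
10 = 3·3 + 1, so a_3 = 3
3 = 3·1 + 0, so a_4 = 3

[5; 1, 57, 3, 3]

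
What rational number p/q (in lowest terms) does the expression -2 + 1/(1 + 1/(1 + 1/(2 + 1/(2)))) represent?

Start with 2.
2 + 1/(2/1) = 2 + 1/2 = 5/2
1 + 1/(5/2) = 1 + 2/5 = 7/5
1 + 1/(7/5) = 1 + 5/7 = 12/7
-2 + 1/(12/7) = -2 + 7/12 = -17/12

-17/12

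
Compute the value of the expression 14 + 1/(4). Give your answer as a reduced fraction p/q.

Starting at the tail and folding back:
Start with 4.
14 + 1/(4/1) = 14 + 1/4 = 57/4

57/4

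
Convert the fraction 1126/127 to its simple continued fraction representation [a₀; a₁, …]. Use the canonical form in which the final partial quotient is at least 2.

Apply division with remainder until the remainder is 0:
1126 ÷ 127 → quotient 8, remainder 110
127 ÷ 110 → quotient 1, remainder 17
110 ÷ 17 → quotient 6, remainder 8
17 ÷ 8 → quotient 2, remainder 1
8 ÷ 1 → quotient 8, remainder 0

[8; 1, 6, 2, 8]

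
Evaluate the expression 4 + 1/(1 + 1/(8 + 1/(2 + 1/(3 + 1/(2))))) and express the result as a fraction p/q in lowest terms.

a_0 = 4: 4/1
a_1 = 1: 5/1
a_2 = 8: 44/9
a_3 = 2: 93/19
a_4 = 3: 323/66
a_5 = 2: 739/151

739/151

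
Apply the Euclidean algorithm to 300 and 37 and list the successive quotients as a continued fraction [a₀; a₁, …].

[8; 9, 4]

⌊300/37⌋ = 8, remainder 4
⌊37/4⌋ = 9, remainder 1
⌊4/1⌋ = 4, remainder 0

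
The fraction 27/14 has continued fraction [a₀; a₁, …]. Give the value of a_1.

1

Run the Euclidean algorithm, recording each quotient:
27 ÷ 14 → quotient 1, remainder 13
14 ÷ 13 → quotient 1, remainder 1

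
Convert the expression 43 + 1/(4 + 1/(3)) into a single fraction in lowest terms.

562/13

a_0 = 43: 43/1
a_1 = 4: 173/4
a_2 = 3: 562/13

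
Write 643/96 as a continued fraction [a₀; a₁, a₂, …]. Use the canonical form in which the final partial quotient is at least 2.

643 = 6·96 + 67, so a_0 = 6
96 = 1·67 + 29, so a_1 = 1
67 = 2·29 + 9, so a_2 = 2
29 = 3·9 + 2, so a_3 = 3
9 = 4·2 + 1, so a_4 = 4
2 = 2·1 + 0, so a_5 = 2

[6; 1, 2, 3, 4, 2]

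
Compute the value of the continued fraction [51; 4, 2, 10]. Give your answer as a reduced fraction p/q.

Work from the innermost term outward:
Start with 10.
2 + 1/(10/1) = 2 + 1/10 = 21/10
4 + 1/(21/10) = 4 + 10/21 = 94/21
51 + 1/(94/21) = 51 + 21/94 = 4815/94

4815/94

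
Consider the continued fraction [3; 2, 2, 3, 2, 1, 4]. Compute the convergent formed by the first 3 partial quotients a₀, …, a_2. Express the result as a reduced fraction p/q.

a_0 = 3: 3/1
a_1 = 2: 7/2
a_2 = 2: 17/5

17/5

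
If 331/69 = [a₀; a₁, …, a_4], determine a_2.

Repeatedly divide and take the remainder:
⌊331/69⌋ = 4, remainder 55
⌊69/55⌋ = 1, remainder 14
⌊55/14⌋ = 3, remainder 13

3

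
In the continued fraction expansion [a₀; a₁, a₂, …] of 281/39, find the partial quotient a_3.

Run the Euclidean algorithm, recording each quotient:
⌊281/39⌋ = 7, remainder 8
⌊39/8⌋ = 4, remainder 7
⌊8/7⌋ = 1, remainder 1
⌊7/1⌋ = 7, remainder 0

7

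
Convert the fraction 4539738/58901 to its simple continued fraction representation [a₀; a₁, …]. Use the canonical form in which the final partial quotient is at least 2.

4539738 ÷ 58901 → quotient 77, remainder 4361
58901 ÷ 4361 → quotient 13, remainder 2208
4361 ÷ 2208 → quotient 1, remainder 2153
2208 ÷ 2153 → quotient 1, remainder 55
2153 ÷ 55 → quotient 39, remainder 8
55 ÷ 8 → quotient 6, remainder 7
8 ÷ 7 → quotient 1, remainder 1
7 ÷ 1 → quotient 7, remainder 0

[77; 13, 1, 1, 39, 6, 1, 7]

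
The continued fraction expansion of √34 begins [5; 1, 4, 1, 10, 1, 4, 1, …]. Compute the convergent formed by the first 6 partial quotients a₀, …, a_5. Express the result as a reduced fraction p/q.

414/71

Build up convergents one term at a time:
a_0 = 5: 5/1
a_1 = 1: 6/1
a_2 = 4: 29/5
a_3 = 1: 35/6
a_4 = 10: 379/65
a_5 = 1: 414/71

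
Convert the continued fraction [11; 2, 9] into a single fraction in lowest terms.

218/19

a_0 = 11: 11/1
a_1 = 2: 23/2
a_2 = 9: 218/19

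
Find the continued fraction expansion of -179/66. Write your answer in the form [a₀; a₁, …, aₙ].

[-3; 3, 2, 9]

-179 = -3·66 + 19, so a_0 = -3
66 = 3·19 + 9, so a_1 = 3
19 = 2·9 + 1, so a_2 = 2
9 = 9·1 + 0, so a_3 = 9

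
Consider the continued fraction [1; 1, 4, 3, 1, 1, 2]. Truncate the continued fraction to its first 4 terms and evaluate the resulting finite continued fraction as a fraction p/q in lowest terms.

Start with 3.
4 + 1/(3/1) = 4 + 1/3 = 13/3
1 + 1/(13/3) = 1 + 3/13 = 16/13
1 + 1/(16/13) = 1 + 13/16 = 29/16

29/16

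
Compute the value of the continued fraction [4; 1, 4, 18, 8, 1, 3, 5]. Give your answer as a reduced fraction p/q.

80912/16849

a_0 = 4: 4/1
a_1 = 1: 5/1
a_2 = 4: 24/5
a_3 = 18: 437/91
a_4 = 8: 3520/733
a_5 = 1: 3957/824
a_6 = 3: 15391/3205
a_7 = 5: 80912/16849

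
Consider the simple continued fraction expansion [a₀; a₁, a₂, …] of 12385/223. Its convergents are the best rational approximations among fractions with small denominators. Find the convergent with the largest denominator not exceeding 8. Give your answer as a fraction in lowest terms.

111/2

List convergents until the denominator exceeds the bound:
a_0 = 55: 55/1  (≤ bound)
a_1 = 1: 56/1  (≤ bound)
a_2 = 1: 111/2  (≤ bound)
a_3 = 6: 722/13  (> 8, stop)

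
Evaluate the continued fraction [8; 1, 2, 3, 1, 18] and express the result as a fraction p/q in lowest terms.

Collapse the nested fraction from the inside out:
Start with 18.
1 + 1/(18/1) = 1 + 1/18 = 19/18
3 + 1/(19/18) = 3 + 18/19 = 75/19
2 + 1/(75/19) = 2 + 19/75 = 169/75
1 + 1/(169/75) = 1 + 75/169 = 244/169
8 + 1/(244/169) = 8 + 169/244 = 2121/244

2121/244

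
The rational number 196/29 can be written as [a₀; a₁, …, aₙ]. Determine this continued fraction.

⌊196/29⌋ = 6, remainder 22
⌊29/22⌋ = 1, remainder 7
⌊22/7⌋ = 3, remainder 1
⌊7/1⌋ = 7, remainder 0

[6; 1, 3, 7]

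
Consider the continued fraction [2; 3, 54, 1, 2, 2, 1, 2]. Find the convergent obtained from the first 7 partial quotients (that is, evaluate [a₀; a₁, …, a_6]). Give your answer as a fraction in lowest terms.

Start with 1.
2 + 1/(1/1) = 2 + 1/1 = 3/1
2 + 1/(3/1) = 2 + 1/3 = 7/3
1 + 1/(7/3) = 1 + 3/7 = 10/7
54 + 1/(10/7) = 54 + 7/10 = 547/10
3 + 1/(547/10) = 3 + 10/547 = 1651/547
2 + 1/(1651/547) = 2 + 547/1651 = 3849/1651

3849/1651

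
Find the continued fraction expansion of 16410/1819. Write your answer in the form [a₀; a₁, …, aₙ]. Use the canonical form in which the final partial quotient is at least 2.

16410 ÷ 1819 → quotient 9, remainder 39
1819 ÷ 39 → quotient 46, remainder 25
39 ÷ 25 → quotient 1, remainder 14
25 ÷ 14 → quotient 1, remainder 11
14 ÷ 11 → quotient 1, remainder 3
11 ÷ 3 → quotient 3, remainder 2
3 ÷ 2 → quotient 1, remainder 1
2 ÷ 1 → quotient 2, remainder 0

[9; 46, 1, 1, 1, 3, 1, 2]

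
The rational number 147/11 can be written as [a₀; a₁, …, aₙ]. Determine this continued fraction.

Run the Euclidean algorithm, recording each quotient:
147 = 13·11 + 4, so a_0 = 13
11 = 2·4 + 3, so a_1 = 2
4 = 1·3 + 1, so a_2 = 1
3 = 3·1 + 0, so a_3 = 3

[13; 2, 1, 3]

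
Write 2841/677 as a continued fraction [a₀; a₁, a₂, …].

[4; 5, 11, 12]

⌊2841/677⌋ = 4, remainder 133
⌊677/133⌋ = 5, remainder 12
⌊133/12⌋ = 11, remainder 1
⌊12/1⌋ = 12, remainder 0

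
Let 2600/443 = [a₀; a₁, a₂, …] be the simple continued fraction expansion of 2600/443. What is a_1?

Repeatedly divide and take the remainder:
⌊2600/443⌋ = 5, remainder 385
⌊443/385⌋ = 1, remainder 58

1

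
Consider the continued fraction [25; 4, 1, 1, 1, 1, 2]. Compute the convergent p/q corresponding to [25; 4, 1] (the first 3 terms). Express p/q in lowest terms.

a_0 = 25: 25/1
a_1 = 4: 101/4
a_2 = 1: 126/5

126/5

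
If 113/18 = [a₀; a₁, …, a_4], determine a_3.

1

113 = 6·18 + 5, so a_0 = 6
18 = 3·5 + 3, so a_1 = 3
5 = 1·3 + 2, so a_2 = 1
3 = 1·2 + 1, so a_3 = 1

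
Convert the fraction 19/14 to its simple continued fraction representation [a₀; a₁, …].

19 ÷ 14 → quotient 1, remainder 5
14 ÷ 5 → quotient 2, remainder 4
5 ÷ 4 → quotient 1, remainder 1
4 ÷ 1 → quotient 4, remainder 0

[1; 2, 1, 4]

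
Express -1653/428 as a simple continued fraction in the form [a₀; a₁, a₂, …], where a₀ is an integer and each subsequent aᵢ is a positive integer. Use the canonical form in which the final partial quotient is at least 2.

[-4; 7, 3, 1, 14]

Apply division with remainder until the remainder is 0:
⌊-1653/428⌋ = -4, remainder 59
⌊428/59⌋ = 7, remainder 15
⌊59/15⌋ = 3, remainder 14
⌊15/14⌋ = 1, remainder 1
⌊14/1⌋ = 14, remainder 0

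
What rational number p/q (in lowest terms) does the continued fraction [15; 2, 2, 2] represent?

Build up convergents one term at a time:
a_0 = 15: 15/1
a_1 = 2: 31/2
a_2 = 2: 77/5
a_3 = 2: 185/12

185/12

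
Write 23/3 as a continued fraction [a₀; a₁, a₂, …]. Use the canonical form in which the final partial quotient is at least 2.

[7; 1, 2]

23 ÷ 3 → quotient 7, remainder 2
3 ÷ 2 → quotient 1, remainder 1
2 ÷ 1 → quotient 2, remainder 0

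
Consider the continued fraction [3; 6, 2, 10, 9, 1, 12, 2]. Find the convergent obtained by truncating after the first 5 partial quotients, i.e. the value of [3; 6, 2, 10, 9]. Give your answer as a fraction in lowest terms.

3902/1237

a_0 = 3: 3/1
a_1 = 6: 19/6
a_2 = 2: 41/13
a_3 = 10: 429/136
a_4 = 9: 3902/1237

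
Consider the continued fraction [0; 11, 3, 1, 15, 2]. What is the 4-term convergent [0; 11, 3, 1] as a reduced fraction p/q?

Start with 1.
3 + 1/(1/1) = 3 + 1/1 = 4/1
11 + 1/(4/1) = 11 + 1/4 = 45/4
0 + 1/(45/4) = 0 + 4/45 = 4/45

4/45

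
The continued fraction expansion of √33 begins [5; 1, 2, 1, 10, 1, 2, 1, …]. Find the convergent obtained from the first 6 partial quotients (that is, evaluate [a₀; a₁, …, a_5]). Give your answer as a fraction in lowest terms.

a_0 = 5: 5/1
a_1 = 1: 6/1
a_2 = 2: 17/3
a_3 = 1: 23/4
a_4 = 10: 247/43
a_5 = 1: 270/47

270/47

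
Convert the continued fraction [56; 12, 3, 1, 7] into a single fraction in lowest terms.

Compute successive convergents:
a_0 = 56: 56/1
a_1 = 12: 673/12
a_2 = 3: 2075/37
a_3 = 1: 2748/49
a_4 = 7: 21311/380

21311/380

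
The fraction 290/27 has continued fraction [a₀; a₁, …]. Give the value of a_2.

2

Repeatedly divide and take the remainder:
290 = 10·27 + 20, so a_0 = 10
27 = 1·20 + 7, so a_1 = 1
20 = 2·7 + 6, so a_2 = 2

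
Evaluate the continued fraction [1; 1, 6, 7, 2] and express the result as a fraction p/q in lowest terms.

199/107

Starting at the tail and folding back:
Start with 2.
7 + 1/(2/1) = 7 + 1/2 = 15/2
6 + 1/(15/2) = 6 + 2/15 = 92/15
1 + 1/(92/15) = 1 + 15/92 = 107/92
1 + 1/(107/92) = 1 + 92/107 = 199/107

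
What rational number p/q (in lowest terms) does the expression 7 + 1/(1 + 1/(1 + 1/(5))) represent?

83/11

Start with 5.
1 + 1/(5/1) = 1 + 1/5 = 6/5
1 + 1/(6/5) = 1 + 5/6 = 11/6
7 + 1/(11/6) = 7 + 6/11 = 83/11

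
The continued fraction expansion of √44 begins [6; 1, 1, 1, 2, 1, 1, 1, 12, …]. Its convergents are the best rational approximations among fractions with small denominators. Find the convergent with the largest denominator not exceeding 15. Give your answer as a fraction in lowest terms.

73/11

a_0 = 6: 6/1  (≤ bound)
a_1 = 1: 7/1  (≤ bound)
a_2 = 1: 13/2  (≤ bound)
a_3 = 1: 20/3  (≤ bound)
a_4 = 2: 53/8  (≤ bound)
a_5 = 1: 73/11  (≤ bound)
a_6 = 1: 126/19  (> 15, stop)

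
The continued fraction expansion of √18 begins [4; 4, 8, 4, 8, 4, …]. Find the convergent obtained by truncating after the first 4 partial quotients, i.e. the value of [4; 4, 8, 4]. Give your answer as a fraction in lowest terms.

a_0 = 4: 4/1
a_1 = 4: 17/4
a_2 = 8: 140/33
a_3 = 4: 577/136

577/136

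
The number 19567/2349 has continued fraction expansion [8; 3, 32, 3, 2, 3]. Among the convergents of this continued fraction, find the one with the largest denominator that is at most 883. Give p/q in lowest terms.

List convergents until the denominator exceeds the bound:
a_0 = 8: 8/1  (≤ bound)
a_1 = 3: 25/3  (≤ bound)
a_2 = 32: 808/97  (≤ bound)
a_3 = 3: 2449/294  (≤ bound)
a_4 = 2: 5706/685  (≤ bound)
a_5 = 3: 19567/2349  (> 883, stop)

5706/685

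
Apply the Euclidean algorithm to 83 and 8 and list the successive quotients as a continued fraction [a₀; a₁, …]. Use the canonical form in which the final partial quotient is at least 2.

⌊83/8⌋ = 10, remainder 3
⌊8/3⌋ = 2, remainder 2
⌊3/2⌋ = 1, remainder 1
⌊2/1⌋ = 2, remainder 0

[10; 2, 1, 2]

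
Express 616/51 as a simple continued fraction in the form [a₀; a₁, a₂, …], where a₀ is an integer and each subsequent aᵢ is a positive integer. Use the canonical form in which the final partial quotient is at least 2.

Apply division with remainder until the remainder is 0:
616 = 12·51 + 4, so a_0 = 12
51 = 12·4 + 3, so a_1 = 12
4 = 1·3 + 1, so a_2 = 1
3 = 3·1 + 0, so a_3 = 3

[12; 12, 1, 3]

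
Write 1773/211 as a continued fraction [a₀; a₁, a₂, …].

[8; 2, 2, 13, 1, 2]

Apply division with remainder until the remainder is 0:
1773 ÷ 211 → quotient 8, remainder 85
211 ÷ 85 → quotient 2, remainder 41
85 ÷ 41 → quotient 2, remainder 3
41 ÷ 3 → quotient 13, remainder 2
3 ÷ 2 → quotient 1, remainder 1
2 ÷ 1 → quotient 2, remainder 0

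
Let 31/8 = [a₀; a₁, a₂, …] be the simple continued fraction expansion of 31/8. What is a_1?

31 = 3·8 + 7, so a_0 = 3
8 = 1·7 + 1, so a_1 = 1

1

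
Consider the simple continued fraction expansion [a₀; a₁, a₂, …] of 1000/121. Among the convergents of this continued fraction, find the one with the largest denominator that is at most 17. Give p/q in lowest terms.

a_0 = 8: 8/1  (≤ bound)
a_1 = 3: 25/3  (≤ bound)
a_2 = 1: 33/4  (≤ bound)
a_3 = 3: 124/15  (≤ bound)
a_4 = 1: 157/19  (> 17, stop)

124/15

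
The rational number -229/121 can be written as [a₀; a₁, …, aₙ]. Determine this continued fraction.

Run the Euclidean algorithm, recording each quotient:
⌊-229/121⌋ = -2, remainder 13
⌊121/13⌋ = 9, remainder 4
⌊13/4⌋ = 3, remainder 1
⌊4/1⌋ = 4, remainder 0

[-2; 9, 3, 4]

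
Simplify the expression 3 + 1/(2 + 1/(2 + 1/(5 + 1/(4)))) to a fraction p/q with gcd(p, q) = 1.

Start with 4.
5 + 1/(4/1) = 5 + 1/4 = 21/4
2 + 1/(21/4) = 2 + 4/21 = 46/21
2 + 1/(46/21) = 2 + 21/46 = 113/46
3 + 1/(113/46) = 3 + 46/113 = 385/113

385/113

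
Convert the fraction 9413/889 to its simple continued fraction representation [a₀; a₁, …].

Repeatedly divide and take the remainder:
9413 = 10·889 + 523, so a_0 = 10
889 = 1·523 + 366, so a_1 = 1
523 = 1·366 + 157, so a_2 = 1
366 = 2·157 + 52, so a_3 = 2
157 = 3·52 + 1, so a_4 = 3
52 = 52·1 + 0, so a_5 = 52

[10; 1, 1, 2, 3, 52]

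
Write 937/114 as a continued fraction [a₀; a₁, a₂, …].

Run the Euclidean algorithm, recording each quotient:
937 ÷ 114 → quotient 8, remainder 25
114 ÷ 25 → quotient 4, remainder 14
25 ÷ 14 → quotient 1, remainder 11
14 ÷ 11 → quotient 1, remainder 3
11 ÷ 3 → quotient 3, remainder 2
3 ÷ 2 → quotient 1, remainder 1
2 ÷ 1 → quotient 2, remainder 0

[8; 4, 1, 1, 3, 1, 2]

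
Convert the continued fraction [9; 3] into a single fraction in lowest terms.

28/3

a_0 = 9: 9/1
a_1 = 3: 28/3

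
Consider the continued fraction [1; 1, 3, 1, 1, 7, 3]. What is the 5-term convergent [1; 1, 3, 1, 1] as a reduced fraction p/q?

16/9

Start with 1.
1 + 1/(1/1) = 1 + 1/1 = 2/1
3 + 1/(2/1) = 3 + 1/2 = 7/2
1 + 1/(7/2) = 1 + 2/7 = 9/7
1 + 1/(9/7) = 1 + 7/9 = 16/9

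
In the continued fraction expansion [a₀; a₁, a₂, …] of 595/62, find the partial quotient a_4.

12

595 ÷ 62 → quotient 9, remainder 37
62 ÷ 37 → quotient 1, remainder 25
37 ÷ 25 → quotient 1, remainder 12
25 ÷ 12 → quotient 2, remainder 1
12 ÷ 1 → quotient 12, remainder 0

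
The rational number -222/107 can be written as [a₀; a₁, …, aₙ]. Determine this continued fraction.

-222 ÷ 107 → quotient -3, remainder 99
107 ÷ 99 → quotient 1, remainder 8
99 ÷ 8 → quotient 12, remainder 3
8 ÷ 3 → quotient 2, remainder 2
3 ÷ 2 → quotient 1, remainder 1
2 ÷ 1 → quotient 2, remainder 0

[-3; 1, 12, 2, 1, 2]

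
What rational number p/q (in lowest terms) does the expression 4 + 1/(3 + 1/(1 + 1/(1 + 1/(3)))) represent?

107/25

Start with 3.
1 + 1/(3/1) = 1 + 1/3 = 4/3
1 + 1/(4/3) = 1 + 3/4 = 7/4
3 + 1/(7/4) = 3 + 4/7 = 25/7
4 + 1/(25/7) = 4 + 7/25 = 107/25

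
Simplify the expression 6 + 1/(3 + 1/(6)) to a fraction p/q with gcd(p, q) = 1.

120/19

Use the convergent recurrence hₖ = aₖ·hₖ₋₁ + hₖ₋₂ (and likewise for the denominators kₖ):
a_0 = 6: 6/1
a_1 = 3: 19/3
a_2 = 6: 120/19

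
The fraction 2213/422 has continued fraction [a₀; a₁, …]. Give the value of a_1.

Repeatedly divide and take the remainder:
⌊2213/422⌋ = 5, remainder 103
⌊422/103⌋ = 4, remainder 10

4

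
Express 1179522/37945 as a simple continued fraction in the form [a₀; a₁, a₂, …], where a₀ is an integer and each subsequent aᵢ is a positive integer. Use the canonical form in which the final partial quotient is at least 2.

Repeatedly divide and take the remainder:
1179522 ÷ 37945 → quotient 31, remainder 3227
37945 ÷ 3227 → quotient 11, remainder 2448
3227 ÷ 2448 → quotient 1, remainder 779
2448 ÷ 779 → quotient 3, remainder 111
779 ÷ 111 → quotient 7, remainder 2
111 ÷ 2 → quotient 55, remainder 1
2 ÷ 1 → quotient 2, remainder 0

[31; 11, 1, 3, 7, 55, 2]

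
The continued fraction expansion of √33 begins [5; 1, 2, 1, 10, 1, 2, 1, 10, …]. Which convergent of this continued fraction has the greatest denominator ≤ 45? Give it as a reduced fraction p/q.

247/43

a_0 = 5: 5/1  (≤ bound)
a_1 = 1: 6/1  (≤ bound)
a_2 = 2: 17/3  (≤ bound)
a_3 = 1: 23/4  (≤ bound)
a_4 = 10: 247/43  (≤ bound)
a_5 = 1: 270/47  (> 45, stop)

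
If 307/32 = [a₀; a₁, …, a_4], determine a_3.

⌊307/32⌋ = 9, remainder 19
⌊32/19⌋ = 1, remainder 13
⌊19/13⌋ = 1, remainder 6
⌊13/6⌋ = 2, remainder 1

2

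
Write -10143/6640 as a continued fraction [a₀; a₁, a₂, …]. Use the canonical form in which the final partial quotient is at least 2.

Repeatedly divide and take the remainder:
-10143 = -2·6640 + 3137, so a_0 = -2
6640 = 2·3137 + 366, so a_1 = 2
3137 = 8·366 + 209, so a_2 = 8
366 = 1·209 + 157, so a_3 = 1
209 = 1·157 + 52, so a_4 = 1
157 = 3·52 + 1, so a_5 = 3
52 = 52·1 + 0, so a_6 = 52

[-2; 2, 8, 1, 1, 3, 52]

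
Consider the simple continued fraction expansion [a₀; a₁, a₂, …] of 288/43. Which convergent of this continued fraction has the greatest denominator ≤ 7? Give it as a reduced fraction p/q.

a_0 = 6: 6/1  (≤ bound)
a_1 = 1: 7/1  (≤ bound)
a_2 = 2: 20/3  (≤ bound)
a_3 = 3: 67/10  (> 7, stop)

20/3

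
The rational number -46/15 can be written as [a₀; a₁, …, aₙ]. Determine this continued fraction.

[-4; 1, 14]

Apply division with remainder until the remainder is 0:
-46 ÷ 15 → quotient -4, remainder 14
15 ÷ 14 → quotient 1, remainder 1
14 ÷ 1 → quotient 14, remainder 0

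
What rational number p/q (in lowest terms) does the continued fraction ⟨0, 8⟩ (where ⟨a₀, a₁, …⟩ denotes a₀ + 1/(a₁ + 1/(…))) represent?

Collapse the nested fraction from the inside out:
Start with 8.
0 + 1/(8/1) = 0 + 1/8 = 1/8

1/8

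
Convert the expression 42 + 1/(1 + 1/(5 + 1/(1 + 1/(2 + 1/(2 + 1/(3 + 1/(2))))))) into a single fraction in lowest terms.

15812/369

Start with 2.
3 + 1/(2/1) = 3 + 1/2 = 7/2
2 + 1/(7/2) = 2 + 2/7 = 16/7
2 + 1/(16/7) = 2 + 7/16 = 39/16
1 + 1/(39/16) = 1 + 16/39 = 55/39
5 + 1/(55/39) = 5 + 39/55 = 314/55
1 + 1/(314/55) = 1 + 55/314 = 369/314
42 + 1/(369/314) = 42 + 314/369 = 15812/369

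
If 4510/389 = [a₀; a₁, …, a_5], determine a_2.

Run the Euclidean algorithm, recording each quotient:
4510 ÷ 389 → quotient 11, remainder 231
389 ÷ 231 → quotient 1, remainder 158
231 ÷ 158 → quotient 1, remainder 73

1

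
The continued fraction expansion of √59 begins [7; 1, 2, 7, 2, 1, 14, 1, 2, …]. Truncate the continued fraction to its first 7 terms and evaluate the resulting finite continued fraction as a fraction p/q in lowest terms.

7781/1013

Start with 14.
1 + 1/(14/1) = 1 + 1/14 = 15/14
2 + 1/(15/14) = 2 + 14/15 = 44/15
7 + 1/(44/15) = 7 + 15/44 = 323/44
2 + 1/(323/44) = 2 + 44/323 = 690/323
1 + 1/(690/323) = 1 + 323/690 = 1013/690
7 + 1/(1013/690) = 7 + 690/1013 = 7781/1013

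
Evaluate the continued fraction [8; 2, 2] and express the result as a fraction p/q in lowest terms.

42/5

a_0 = 8: 8/1
a_1 = 2: 17/2
a_2 = 2: 42/5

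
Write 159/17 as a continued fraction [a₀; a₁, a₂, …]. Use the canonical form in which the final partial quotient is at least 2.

159 ÷ 17 → quotient 9, remainder 6
17 ÷ 6 → quotient 2, remainder 5
6 ÷ 5 → quotient 1, remainder 1
5 ÷ 1 → quotient 5, remainder 0

[9; 2, 1, 5]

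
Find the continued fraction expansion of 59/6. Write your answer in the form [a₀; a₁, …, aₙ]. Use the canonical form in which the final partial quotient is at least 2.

Run the Euclidean algorithm, recording each quotient:
⌊59/6⌋ = 9, remainder 5
⌊6/5⌋ = 1, remainder 1
⌊5/1⌋ = 5, remainder 0

[9; 1, 5]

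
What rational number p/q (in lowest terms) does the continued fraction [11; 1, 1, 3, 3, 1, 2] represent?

960/83

a_0 = 11: 11/1
a_1 = 1: 12/1
a_2 = 1: 23/2
a_3 = 3: 81/7
a_4 = 3: 266/23
a_5 = 1: 347/30
a_6 = 2: 960/83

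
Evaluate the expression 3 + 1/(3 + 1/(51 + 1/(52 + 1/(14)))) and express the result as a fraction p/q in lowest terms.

374117/112308

Build up convergents one term at a time:
a_0 = 3: 3/1
a_1 = 3: 10/3
a_2 = 51: 513/154
a_3 = 52: 26686/8011
a_4 = 14: 374117/112308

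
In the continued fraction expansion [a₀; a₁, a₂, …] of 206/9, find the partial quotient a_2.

8

Apply division with remainder until the remainder is 0:
206 ÷ 9 → quotient 22, remainder 8
9 ÷ 8 → quotient 1, remainder 1
8 ÷ 1 → quotient 8, remainder 0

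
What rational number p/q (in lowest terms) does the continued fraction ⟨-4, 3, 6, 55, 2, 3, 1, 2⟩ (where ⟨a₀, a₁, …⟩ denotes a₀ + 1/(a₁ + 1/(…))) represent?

Start with 2.
1 + 1/(2/1) = 1 + 1/2 = 3/2
3 + 1/(3/2) = 3 + 2/3 = 11/3
2 + 1/(11/3) = 2 + 3/11 = 25/11
55 + 1/(25/11) = 55 + 11/25 = 1386/25
6 + 1/(1386/25) = 6 + 25/1386 = 8341/1386
3 + 1/(8341/1386) = 3 + 1386/8341 = 26409/8341
-4 + 1/(26409/8341) = -4 + 8341/26409 = -97295/26409

-97295/26409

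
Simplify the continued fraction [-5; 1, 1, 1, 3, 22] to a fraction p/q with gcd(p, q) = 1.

a_0 = -5: -5/1
a_1 = 1: -4/1
a_2 = 1: -9/2
a_3 = 1: -13/3
a_4 = 3: -48/11
a_5 = 22: -1069/245

-1069/245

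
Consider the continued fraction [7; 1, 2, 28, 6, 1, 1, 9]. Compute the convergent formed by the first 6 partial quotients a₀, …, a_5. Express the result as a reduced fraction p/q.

4587/598

a_0 = 7: 7/1
a_1 = 1: 8/1
a_2 = 2: 23/3
a_3 = 28: 652/85
a_4 = 6: 3935/513
a_5 = 1: 4587/598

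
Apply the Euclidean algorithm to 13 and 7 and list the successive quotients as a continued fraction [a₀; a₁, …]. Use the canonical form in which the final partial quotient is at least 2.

Repeatedly divide and take the remainder:
13 ÷ 7 → quotient 1, remainder 6
7 ÷ 6 → quotient 1, remainder 1
6 ÷ 1 → quotient 6, remainder 0

[1; 1, 6]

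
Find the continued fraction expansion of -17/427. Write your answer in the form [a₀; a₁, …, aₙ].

[-1; 1, 24, 8, 2]

⌊-17/427⌋ = -1, remainder 410
⌊427/410⌋ = 1, remainder 17
⌊410/17⌋ = 24, remainder 2
⌊17/2⌋ = 8, remainder 1
⌊2/1⌋ = 2, remainder 0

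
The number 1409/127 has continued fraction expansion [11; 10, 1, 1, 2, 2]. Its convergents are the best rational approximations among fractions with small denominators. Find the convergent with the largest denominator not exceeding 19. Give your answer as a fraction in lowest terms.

122/11

a_0 = 11: 11/1  (≤ bound)
a_1 = 10: 111/10  (≤ bound)
a_2 = 1: 122/11  (≤ bound)
a_3 = 1: 233/21  (> 19, stop)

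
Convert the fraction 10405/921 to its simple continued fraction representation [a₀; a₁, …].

Apply division with remainder until the remainder is 0:
10405 ÷ 921 → quotient 11, remainder 274
921 ÷ 274 → quotient 3, remainder 99
274 ÷ 99 → quotient 2, remainder 76
99 ÷ 76 → quotient 1, remainder 23
76 ÷ 23 → quotient 3, remainder 7
23 ÷ 7 → quotient 3, remainder 2
7 ÷ 2 → quotient 3, remainder 1
2 ÷ 1 → quotient 2, remainder 0

[11; 3, 2, 1, 3, 3, 3, 2]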